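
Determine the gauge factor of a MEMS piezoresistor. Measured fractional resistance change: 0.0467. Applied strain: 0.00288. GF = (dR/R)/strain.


Step 1: Identify values.
dR/R = 0.0467, strain = 0.00288
Step 2: GF = (dR/R) / strain = 0.0467 / 0.00288
GF = 16.2


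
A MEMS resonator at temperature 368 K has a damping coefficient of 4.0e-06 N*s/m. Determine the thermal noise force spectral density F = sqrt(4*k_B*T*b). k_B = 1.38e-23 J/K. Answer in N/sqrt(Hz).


Step 1: Compute 4 * k_B * T * b
= 4 * 1.38e-23 * 368 * 4.0e-06
= 8.1254e-26 N^2/Hz
Step 2: F_noise = sqrt(8.1254e-26)
F_noise = 2.85e-13 N/sqrt(Hz)


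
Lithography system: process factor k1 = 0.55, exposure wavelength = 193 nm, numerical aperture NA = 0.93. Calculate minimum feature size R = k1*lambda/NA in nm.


Step 1: Identify values: k1 = 0.55, lambda = 193 nm, NA = 0.93
Step 2: R = k1 * lambda / NA
R = 0.55 * 193 / 0.93
R = 114.1 nm


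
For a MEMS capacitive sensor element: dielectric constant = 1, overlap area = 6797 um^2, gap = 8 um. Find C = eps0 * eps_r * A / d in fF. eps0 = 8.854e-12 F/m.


Step 1: Convert area to m^2: A = 6797e-12 m^2
Step 2: Convert gap to m: d = 8e-6 m
Step 3: C = eps0 * eps_r * A / d
C = 8.854e-12 * 1 * 6797e-12 / 8e-6
Step 4: Convert to fF (multiply by 1e15).
C = 7.52 fF


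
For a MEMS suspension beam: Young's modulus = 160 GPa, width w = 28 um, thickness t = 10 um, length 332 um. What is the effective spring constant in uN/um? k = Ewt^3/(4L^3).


Step 1: Convert E to consistent units (1 GPa = 1000 uN/um^2).
E = 160 GPa = 160000 uN/um^2
Step 2: Compute t^3 = 10^3 = 1000
Step 3: Compute L^3 = 332^3 = 36594368
Step 4: k = 160000 * 28 * 1000 / (4 * 36594368)
k = 30.6058 uN/um


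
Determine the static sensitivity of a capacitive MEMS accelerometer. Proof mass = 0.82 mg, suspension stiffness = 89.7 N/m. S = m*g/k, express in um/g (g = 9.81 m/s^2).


Step 1: Convert mass: m = 0.82 mg = 8.20e-07 kg
Step 2: S = m * g / k = 8.20e-07 * 9.81 / 89.7
Step 3: S = 8.97e-08 m/g
Step 4: Convert to um/g: S = 0.09 um/g


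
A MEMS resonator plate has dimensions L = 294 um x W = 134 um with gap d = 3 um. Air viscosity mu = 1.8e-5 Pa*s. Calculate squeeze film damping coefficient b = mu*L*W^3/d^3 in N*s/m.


Step 1: Convert to SI.
L = 294e-6 m, W = 134e-6 m, d = 3e-6 m
Step 2: W^3 = (134e-6)^3 = 2.41e-12 m^3
Step 3: d^3 = (3e-6)^3 = 2.70e-17 m^3
Step 4: b = 1.8e-5 * 294e-6 * 2.41e-12 / 2.70e-17
b = 4.72e-04 N*s/m


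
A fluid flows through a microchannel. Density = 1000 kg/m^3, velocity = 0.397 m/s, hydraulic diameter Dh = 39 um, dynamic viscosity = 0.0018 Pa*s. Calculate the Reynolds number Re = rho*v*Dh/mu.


Step 1: Convert Dh to meters: Dh = 39e-6 m
Step 2: Re = rho * v * Dh / mu
Re = 1000 * 0.397 * 39e-6 / 0.0018
Re = 8.602


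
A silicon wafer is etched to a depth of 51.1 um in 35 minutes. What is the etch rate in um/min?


Step 1: Etch rate = depth / time
Step 2: rate = 51.1 / 35
rate = 1.46 um/min


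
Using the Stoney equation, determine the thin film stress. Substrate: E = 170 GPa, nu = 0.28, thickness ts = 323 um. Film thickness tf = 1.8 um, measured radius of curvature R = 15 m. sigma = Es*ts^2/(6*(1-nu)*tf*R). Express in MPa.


Step 1: Compute numerator: Es * ts^2 = 170 * 323^2 = 17735930 (GPa*um^2)
Step 2: Compute denominator (R in um): 6*(1-nu)*tf*R = 6*0.72*1.8*15e6 = 116640000.0 (um^2)
Step 3: sigma (GPa) = 17735930 / 116640000.0 = 1.52057e-01 GPa
Step 4: Convert to MPa (x1000): sigma = 152.1 MPa


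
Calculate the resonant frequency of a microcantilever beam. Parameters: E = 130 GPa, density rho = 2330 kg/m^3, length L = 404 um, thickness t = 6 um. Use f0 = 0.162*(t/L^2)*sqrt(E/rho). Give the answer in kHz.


Step 1: Convert units to SI.
t_SI = 6e-6 m, L_SI = 404e-6 m
Step 2: Calculate sqrt(E/rho).
sqrt(130e9 / 2330) = 7469.54 m/s
Step 3: Compute f0.
f0 = 0.162 * 6e-6 / (404e-6)^2 * 7469.54 = 44483.3 Hz = 44.48 kHz


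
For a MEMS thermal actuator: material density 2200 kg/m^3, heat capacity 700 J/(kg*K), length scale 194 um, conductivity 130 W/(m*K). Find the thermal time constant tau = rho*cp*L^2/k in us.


Step 1: Convert L to m: L = 194e-6 m
Step 2: L^2 = (194e-6)^2 = 3.7636e-08 m^2
Step 3: tau = 2200 * 700 * 3.7636e-08 / 130 = 4.4584185e-04 s
Step 4: Convert to microseconds (multiply by 1e6).
tau = 445.842 us


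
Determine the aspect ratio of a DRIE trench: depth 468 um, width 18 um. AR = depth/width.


Step 1: AR = depth / width
Step 2: AR = 468 / 18
AR = 26.0


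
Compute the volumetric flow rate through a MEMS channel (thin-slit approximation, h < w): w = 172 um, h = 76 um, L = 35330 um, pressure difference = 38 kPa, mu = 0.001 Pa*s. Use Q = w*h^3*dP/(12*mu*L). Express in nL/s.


Step 1: Convert all dimensions to SI (meters).
w = 172e-6 m, h = 76e-6 m, L = 35330e-6 m, dP = 38e3 Pa
Step 2: Q = w * h^3 * dP / (12 * mu * L)
Q = 172e-6 * (76e-6)^3 * 38e3 / (12 * 0.001 * 35330e-6) = 6.7674949e-09 m^3/s
Step 3: Convert Q from m^3/s to nL/s (1 m^3 = 1e12 nL, so multiply by 1e12).
Q = 6767.495 nL/s


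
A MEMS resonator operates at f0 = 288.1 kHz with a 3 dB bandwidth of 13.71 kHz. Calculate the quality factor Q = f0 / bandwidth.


Step 1: Q = f0 / bandwidth
Step 2: Q = 288.1 / 13.71
Q = 21.0


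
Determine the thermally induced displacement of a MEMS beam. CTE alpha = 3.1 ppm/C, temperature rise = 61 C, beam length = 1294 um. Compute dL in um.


Step 1: Convert CTE: alpha = 3.1 ppm/C = 3.1e-6 /C
Step 2: dL = 3.1e-6 * 61 * 1294
dL = 0.2447 um


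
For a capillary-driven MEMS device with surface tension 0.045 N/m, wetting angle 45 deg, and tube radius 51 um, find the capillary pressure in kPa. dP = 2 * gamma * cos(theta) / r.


Step 1: cos(45 deg) = 0.7071
Step 2: Convert r to m: r = 51e-6 m
Step 3: dP = 2 * 0.045 * 0.7071 / 51e-6 = 1247.8 Pa
Step 4: Convert Pa to kPa (divide by 1000).
dP = 1.25 kPa


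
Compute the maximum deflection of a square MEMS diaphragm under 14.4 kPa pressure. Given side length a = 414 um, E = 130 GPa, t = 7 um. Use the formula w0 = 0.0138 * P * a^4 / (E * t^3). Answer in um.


Step 1: Convert pressure to compatible units (E is in GPa, so P in GPa).
P = 14.4 kPa = 14.4e-6 GPa
Step 2: Compute numerator: 0.0138 * P * a^4.
a^4 = 414^4 = 29376588816
numerator = 0.0138 * 14.4e-6 * 29376588816 = 5.83772e+03
Step 3: Compute denominator: E * t^3 = 130 * 7^3 = 44590
Step 4: w0 = numerator / denominator = 5.83772e+03 / 44590 = 0.1309 um


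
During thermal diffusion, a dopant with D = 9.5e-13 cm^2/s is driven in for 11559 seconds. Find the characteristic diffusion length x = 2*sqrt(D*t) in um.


Step 1: Compute D*t = 9.5e-13 * 11559 = 1.098105e-08 cm^2
Step 2: sqrt(D*t) = 1.04791e-04 cm
Step 3: x = 2 * 1.04791e-04 cm = 2.09582e-04 cm
Step 4: Convert to um (1 cm = 1e4 um): x = 2.096 um


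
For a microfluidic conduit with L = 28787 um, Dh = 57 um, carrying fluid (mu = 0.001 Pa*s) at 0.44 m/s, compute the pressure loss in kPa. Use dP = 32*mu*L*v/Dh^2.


Step 1: Convert to SI: L = 28787e-6 m, Dh = 57e-6 m
Step 2: dP = 32 * 0.001 * 28787e-6 * 0.44 / (57e-6)^2
Step 3: dP = 124752.53 Pa
Step 4: Convert to kPa: dP = 124.75 kPa


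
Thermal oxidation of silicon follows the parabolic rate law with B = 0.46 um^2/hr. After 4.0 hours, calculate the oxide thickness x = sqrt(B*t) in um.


Step 1: Compute B*t = 0.46 * 4.0 = 1.84
Step 2: x = sqrt(1.84)
x = 1.356 um


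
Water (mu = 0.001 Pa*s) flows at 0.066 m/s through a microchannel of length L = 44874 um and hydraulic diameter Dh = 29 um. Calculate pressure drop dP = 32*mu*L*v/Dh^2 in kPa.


Step 1: Convert to SI: L = 44874e-6 m, Dh = 29e-6 m
Step 2: dP = 32 * 0.001 * 44874e-6 * 0.066 / (29e-6)^2
Step 3: dP = 112691.90 Pa
Step 4: Convert to kPa: dP = 112.69 kPa


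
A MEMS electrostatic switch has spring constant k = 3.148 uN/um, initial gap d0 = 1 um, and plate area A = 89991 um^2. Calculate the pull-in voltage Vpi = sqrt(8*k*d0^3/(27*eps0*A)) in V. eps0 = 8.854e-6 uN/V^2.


Step 1: Compute numerator: 8 * k * d0^3 = 8 * 3.148 * 1^3 = 25.184
Step 2: Compute denominator: 27 * eps0 * A = 27 * 8.854e-6 * 89991 = 21.513068
Step 3: Vpi = sqrt(25.184 / 21.513068)
Vpi = 1.08 V


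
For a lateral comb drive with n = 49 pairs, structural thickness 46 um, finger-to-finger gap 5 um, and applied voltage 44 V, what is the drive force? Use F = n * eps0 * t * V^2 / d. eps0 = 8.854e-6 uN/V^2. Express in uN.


Step 1: Parameters: n=49, eps0=8.854e-6 uN/V^2, t=46 um, V=44 V, d=5 um
Step 2: V^2 = 1936
Step 3: F = 49 * 8.854e-6 * 46 * 1936 / 5
F = 7.727 uN


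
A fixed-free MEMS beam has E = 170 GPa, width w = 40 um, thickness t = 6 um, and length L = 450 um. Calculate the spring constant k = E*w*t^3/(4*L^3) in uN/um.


Step 1: Convert E to consistent units (1 GPa = 1000 uN/um^2).
E = 170 GPa = 170000 uN/um^2
Step 2: Compute t^3 = 6^3 = 216
Step 3: Compute L^3 = 450^3 = 91125000
Step 4: k = 170000 * 40 * 216 / (4 * 91125000)
k = 4.0296 uN/um


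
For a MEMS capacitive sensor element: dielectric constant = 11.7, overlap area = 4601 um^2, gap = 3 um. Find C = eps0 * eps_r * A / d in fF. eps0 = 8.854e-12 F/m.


Step 1: Convert area to m^2: A = 4601e-12 m^2
Step 2: Convert gap to m: d = 3e-6 m
Step 3: C = eps0 * eps_r * A / d
C = 8.854e-12 * 11.7 * 4601e-12 / 3e-6
Step 4: Convert to fF (multiply by 1e15).
C = 158.88 fF


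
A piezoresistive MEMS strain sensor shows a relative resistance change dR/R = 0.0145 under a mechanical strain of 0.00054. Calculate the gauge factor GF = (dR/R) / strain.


Step 1: Identify values.
dR/R = 0.0145, strain = 0.00054
Step 2: GF = (dR/R) / strain = 0.0145 / 0.00054
GF = 26.9


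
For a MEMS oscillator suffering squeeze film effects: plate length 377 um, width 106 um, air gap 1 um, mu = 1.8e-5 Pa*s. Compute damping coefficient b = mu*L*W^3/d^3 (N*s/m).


Step 1: Convert to SI.
L = 377e-6 m, W = 106e-6 m, d = 1e-6 m
Step 2: W^3 = (106e-6)^3 = 1.19e-12 m^3
Step 3: d^3 = (1e-6)^3 = 1.00e-18 m^3
Step 4: b = 1.8e-5 * 377e-6 * 1.19e-12 / 1.00e-18
b = 8.08e-03 N*s/m


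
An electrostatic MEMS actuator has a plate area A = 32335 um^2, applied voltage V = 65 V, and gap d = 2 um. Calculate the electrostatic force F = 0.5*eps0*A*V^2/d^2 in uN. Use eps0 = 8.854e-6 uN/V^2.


Step 1: Identify parameters.
eps0 = 8.854e-6 uN/V^2, A = 32335 um^2, V = 65 V, d = 2 um
Step 2: Compute V^2 = 65^2 = 4225
Step 3: Compute d^2 = 2^2 = 4
Step 4: F = 0.5 * 8.854e-6 * 32335 * 4225 / 4
F = 151.199 uN


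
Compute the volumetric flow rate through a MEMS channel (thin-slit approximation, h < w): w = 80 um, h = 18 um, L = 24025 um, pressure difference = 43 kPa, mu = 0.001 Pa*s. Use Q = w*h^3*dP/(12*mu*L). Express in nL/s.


Step 1: Convert all dimensions to SI (meters).
w = 80e-6 m, h = 18e-6 m, L = 24025e-6 m, dP = 43e3 Pa
Step 2: Q = w * h^3 * dP / (12 * mu * L)
Q = 80e-6 * (18e-6)^3 * 43e3 / (12 * 0.001 * 24025e-6) = 6.958751e-11 m^3/s
Step 3: Convert Q from m^3/s to nL/s (1 m^3 = 1e12 nL, so multiply by 1e12).
Q = 69.588 nL/s


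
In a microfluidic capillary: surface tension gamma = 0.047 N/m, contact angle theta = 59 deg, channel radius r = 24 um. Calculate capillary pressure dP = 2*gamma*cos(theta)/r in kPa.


Step 1: cos(59 deg) = 0.515
Step 2: Convert r to m: r = 24e-6 m
Step 3: dP = 2 * 0.047 * 0.515 / 24e-6 = 2017.1 Pa
Step 4: Convert Pa to kPa (divide by 1000).
dP = 2.02 kPa


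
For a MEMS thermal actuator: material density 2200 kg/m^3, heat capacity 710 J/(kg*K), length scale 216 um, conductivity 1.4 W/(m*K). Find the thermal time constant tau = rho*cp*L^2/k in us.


Step 1: Convert L to m: L = 216e-6 m
Step 2: L^2 = (216e-6)^2 = 4.6656e-08 m^2
Step 3: tau = 2200 * 710 * 4.6656e-08 / 1.4 = 5.205476571e-02 s
Step 4: Convert to microseconds (multiply by 1e6).
tau = 52054.766 us


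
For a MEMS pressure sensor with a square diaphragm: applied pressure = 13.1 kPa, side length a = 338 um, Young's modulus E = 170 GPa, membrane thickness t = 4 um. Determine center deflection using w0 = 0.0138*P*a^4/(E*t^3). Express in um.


Step 1: Convert pressure to compatible units (E is in GPa, so P in GPa).
P = 13.1 kPa = 13.1e-6 GPa
Step 2: Compute numerator: 0.0138 * P * a^4.
a^4 = 338^4 = 13051691536
numerator = 0.0138 * 13.1e-6 * 13051691536 = 2.35948e+03
Step 3: Compute denominator: E * t^3 = 170 * 4^3 = 10880
Step 4: w0 = numerator / denominator = 2.35948e+03 / 10880 = 0.2169 um


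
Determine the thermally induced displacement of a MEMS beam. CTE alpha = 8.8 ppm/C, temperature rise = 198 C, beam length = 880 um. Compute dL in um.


Step 1: Convert CTE: alpha = 8.8 ppm/C = 8.8e-6 /C
Step 2: dL = 8.8e-6 * 198 * 880
dL = 1.5333 um


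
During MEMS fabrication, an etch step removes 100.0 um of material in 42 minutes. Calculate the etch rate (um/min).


Step 1: Etch rate = depth / time
Step 2: rate = 100.0 / 42
rate = 2.381 um/min


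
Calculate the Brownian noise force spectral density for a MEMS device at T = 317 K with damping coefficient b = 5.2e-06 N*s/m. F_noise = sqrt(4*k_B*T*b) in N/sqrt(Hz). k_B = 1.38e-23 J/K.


Step 1: Compute 4 * k_B * T * b
= 4 * 1.38e-23 * 317 * 5.2e-06
= 9.0992e-26 N^2/Hz
Step 2: F_noise = sqrt(9.0992e-26)
F_noise = 3.02e-13 N/sqrt(Hz)


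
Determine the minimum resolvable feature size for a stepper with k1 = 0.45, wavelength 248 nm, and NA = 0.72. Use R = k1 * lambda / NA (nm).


Step 1: Identify values: k1 = 0.45, lambda = 248 nm, NA = 0.72
Step 2: R = k1 * lambda / NA
R = 0.45 * 248 / 0.72
R = 155.0 nm


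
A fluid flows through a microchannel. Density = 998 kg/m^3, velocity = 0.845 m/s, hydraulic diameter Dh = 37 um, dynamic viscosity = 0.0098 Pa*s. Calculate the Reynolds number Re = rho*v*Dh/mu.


Step 1: Convert Dh to meters: Dh = 37e-6 m
Step 2: Re = rho * v * Dh / mu
Re = 998 * 0.845 * 37e-6 / 0.0098
Re = 3.184


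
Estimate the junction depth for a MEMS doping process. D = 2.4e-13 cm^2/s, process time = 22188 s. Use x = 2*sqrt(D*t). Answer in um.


Step 1: Compute D*t = 2.4e-13 * 22188 = 5.32512e-09 cm^2
Step 2: sqrt(D*t) = 7.29734e-05 cm
Step 3: x = 2 * 7.29734e-05 cm = 1.459468e-04 cm
Step 4: Convert to um (1 cm = 1e4 um): x = 1.459 um


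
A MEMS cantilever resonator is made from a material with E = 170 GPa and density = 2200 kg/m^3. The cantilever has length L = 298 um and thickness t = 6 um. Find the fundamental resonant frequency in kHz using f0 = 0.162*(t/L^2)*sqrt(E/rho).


Step 1: Convert units to SI.
t_SI = 6e-6 m, L_SI = 298e-6 m
Step 2: Calculate sqrt(E/rho).
sqrt(170e9 / 2200) = 8790.49 m/s
Step 3: Compute f0.
f0 = 0.162 * 6e-6 / (298e-6)^2 * 8790.49 = 96215.9 Hz = 96.22 kHz


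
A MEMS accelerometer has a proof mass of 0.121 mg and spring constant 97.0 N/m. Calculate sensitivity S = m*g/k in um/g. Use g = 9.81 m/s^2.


Step 1: Convert mass: m = 0.121 mg = 1.21e-07 kg
Step 2: S = m * g / k = 1.21e-07 * 9.81 / 97.0
Step 3: S = 1.22e-08 m/g
Step 4: Convert to um/g: S = 0.012 um/g


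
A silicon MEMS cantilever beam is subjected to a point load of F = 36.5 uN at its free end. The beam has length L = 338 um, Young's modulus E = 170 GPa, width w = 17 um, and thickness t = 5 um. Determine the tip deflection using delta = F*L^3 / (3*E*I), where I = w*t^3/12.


Step 1: Calculate the second moment of area.
I = w * t^3 / 12 = 17 * 5^3 / 12 = 177.0833 um^4
Step 2: Convert E to consistent units (1 GPa = 1000 uN/um^2).
E = 170 GPa = 170000 uN/um^2
Step 3: Calculate tip deflection.
delta = F * L^3 / (3 * E * I)
delta = 36.5 * 338^3 / (3 * 170000 * 177.0833)
delta = 15.6061 um


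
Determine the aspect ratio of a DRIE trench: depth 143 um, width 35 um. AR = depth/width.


Step 1: AR = depth / width
Step 2: AR = 143 / 35
AR = 4.1


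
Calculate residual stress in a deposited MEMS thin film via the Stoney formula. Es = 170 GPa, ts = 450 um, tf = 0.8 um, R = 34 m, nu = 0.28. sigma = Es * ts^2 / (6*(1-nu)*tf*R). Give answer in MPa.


Step 1: Compute numerator: Es * ts^2 = 170 * 450^2 = 34425000 (GPa*um^2)
Step 2: Compute denominator (R in um): 6*(1-nu)*tf*R = 6*0.72*0.8*34e6 = 117504000.0 (um^2)
Step 3: sigma (GPa) = 34425000 / 117504000.0 = 2.92969e-01 GPa
Step 4: Convert to MPa (x1000): sigma = 293.0 MPa


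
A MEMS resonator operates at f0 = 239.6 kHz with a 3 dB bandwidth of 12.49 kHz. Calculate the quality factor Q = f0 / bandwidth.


Step 1: Q = f0 / bandwidth
Step 2: Q = 239.6 / 12.49
Q = 19.2


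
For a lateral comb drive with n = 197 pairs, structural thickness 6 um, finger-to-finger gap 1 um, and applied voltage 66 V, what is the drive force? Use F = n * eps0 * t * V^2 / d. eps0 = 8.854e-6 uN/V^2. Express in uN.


Step 1: Parameters: n=197, eps0=8.854e-6 uN/V^2, t=6 um, V=66 V, d=1 um
Step 2: V^2 = 4356
Step 3: F = 197 * 8.854e-6 * 6 * 4356 / 1
F = 45.587 uN


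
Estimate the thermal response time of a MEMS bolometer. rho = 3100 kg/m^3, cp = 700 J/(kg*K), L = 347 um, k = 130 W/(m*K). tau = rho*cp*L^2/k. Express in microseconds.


Step 1: Convert L to m: L = 347e-6 m
Step 2: L^2 = (347e-6)^2 = 1.20409e-07 m^2
Step 3: tau = 3100 * 700 * 1.20409e-07 / 130 = 2.00990408e-03 s
Step 4: Convert to microseconds (multiply by 1e6).
tau = 2009.904 us


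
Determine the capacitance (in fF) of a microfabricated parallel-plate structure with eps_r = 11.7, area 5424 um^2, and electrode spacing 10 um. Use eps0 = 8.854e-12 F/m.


Step 1: Convert area to m^2: A = 5424e-12 m^2
Step 2: Convert gap to m: d = 10e-6 m
Step 3: C = eps0 * eps_r * A / d
C = 8.854e-12 * 11.7 * 5424e-12 / 10e-6
Step 4: Convert to fF (multiply by 1e15).
C = 56.19 fF


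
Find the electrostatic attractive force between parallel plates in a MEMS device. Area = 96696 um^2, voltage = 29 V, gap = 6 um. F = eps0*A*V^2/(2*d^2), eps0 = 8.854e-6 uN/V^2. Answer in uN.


Step 1: Identify parameters.
eps0 = 8.854e-6 uN/V^2, A = 96696 um^2, V = 29 V, d = 6 um
Step 2: Compute V^2 = 29^2 = 841
Step 3: Compute d^2 = 6^2 = 36
Step 4: F = 0.5 * 8.854e-6 * 96696 * 841 / 36
F = 10.0 uN


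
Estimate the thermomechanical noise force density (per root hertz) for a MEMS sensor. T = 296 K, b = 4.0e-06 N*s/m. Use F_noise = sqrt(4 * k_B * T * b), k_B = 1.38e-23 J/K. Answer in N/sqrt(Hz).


Step 1: Compute 4 * k_B * T * b
= 4 * 1.38e-23 * 296 * 4.0e-06
= 6.5357e-26 N^2/Hz
Step 2: F_noise = sqrt(6.5357e-26)
F_noise = 2.56e-13 N/sqrt(Hz)


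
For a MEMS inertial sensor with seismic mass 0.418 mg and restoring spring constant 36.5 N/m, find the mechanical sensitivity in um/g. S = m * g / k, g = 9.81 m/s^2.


Step 1: Convert mass: m = 0.418 mg = 4.18e-07 kg
Step 2: S = m * g / k = 4.18e-07 * 9.81 / 36.5
Step 3: S = 1.12e-07 m/g
Step 4: Convert to um/g: S = 0.112 um/g


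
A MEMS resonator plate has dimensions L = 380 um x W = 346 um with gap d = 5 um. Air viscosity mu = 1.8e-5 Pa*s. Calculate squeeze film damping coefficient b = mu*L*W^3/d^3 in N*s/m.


Step 1: Convert to SI.
L = 380e-6 m, W = 346e-6 m, d = 5e-6 m
Step 2: W^3 = (346e-6)^3 = 4.14e-11 m^3
Step 3: d^3 = (5e-6)^3 = 1.25e-16 m^3
Step 4: b = 1.8e-5 * 380e-6 * 4.14e-11 / 1.25e-16
b = 2.27e-03 N*s/m


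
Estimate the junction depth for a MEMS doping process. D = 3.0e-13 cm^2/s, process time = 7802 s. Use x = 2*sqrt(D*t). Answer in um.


Step 1: Compute D*t = 3.0e-13 * 7802 = 2.3406e-09 cm^2
Step 2: sqrt(D*t) = 4.838e-05 cm
Step 3: x = 2 * 4.838e-05 cm = 9.676e-05 cm
Step 4: Convert to um (1 cm = 1e4 um): x = 0.968 um


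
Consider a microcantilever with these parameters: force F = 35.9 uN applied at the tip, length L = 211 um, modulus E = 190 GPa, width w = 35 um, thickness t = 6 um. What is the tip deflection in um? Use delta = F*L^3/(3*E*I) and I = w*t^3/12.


Step 1: Calculate the second moment of area.
I = w * t^3 / 12 = 35 * 6^3 / 12 = 630.0 um^4
Step 2: Convert E to consistent units (1 GPa = 1000 uN/um^2).
E = 190 GPa = 190000 uN/um^2
Step 3: Calculate tip deflection.
delta = F * L^3 / (3 * E * I)
delta = 35.9 * 211^3 / (3 * 190000 * 630.0)
delta = 0.9391 um


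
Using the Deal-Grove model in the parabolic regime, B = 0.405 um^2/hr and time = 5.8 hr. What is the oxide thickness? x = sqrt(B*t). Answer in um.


Step 1: Compute B*t = 0.405 * 5.8 = 2.349
Step 2: x = sqrt(2.349)
x = 1.533 um


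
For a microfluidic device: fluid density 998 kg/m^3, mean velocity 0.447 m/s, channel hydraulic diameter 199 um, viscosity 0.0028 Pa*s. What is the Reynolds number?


Step 1: Convert Dh to meters: Dh = 199e-6 m
Step 2: Re = rho * v * Dh / mu
Re = 998 * 0.447 * 199e-6 / 0.0028
Re = 31.705


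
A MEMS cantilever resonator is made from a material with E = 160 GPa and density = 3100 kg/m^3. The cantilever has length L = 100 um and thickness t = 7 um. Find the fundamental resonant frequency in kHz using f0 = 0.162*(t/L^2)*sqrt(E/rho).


Step 1: Convert units to SI.
t_SI = 7e-6 m, L_SI = 100e-6 m
Step 2: Calculate sqrt(E/rho).
sqrt(160e9 / 3100) = 7184.21 m/s
Step 3: Compute f0.
f0 = 0.162 * 7e-6 / (100e-6)^2 * 7184.21 = 814689.4 Hz = 814.69 kHz


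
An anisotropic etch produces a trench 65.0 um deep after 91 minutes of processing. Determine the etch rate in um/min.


Step 1: Etch rate = depth / time
Step 2: rate = 65.0 / 91
rate = 0.714 um/min


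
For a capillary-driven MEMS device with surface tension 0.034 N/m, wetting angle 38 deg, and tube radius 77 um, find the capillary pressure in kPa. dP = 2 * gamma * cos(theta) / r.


Step 1: cos(38 deg) = 0.788
Step 2: Convert r to m: r = 77e-6 m
Step 3: dP = 2 * 0.034 * 0.788 / 77e-6 = 695.9 Pa
Step 4: Convert Pa to kPa (divide by 1000).
dP = 0.7 kPa


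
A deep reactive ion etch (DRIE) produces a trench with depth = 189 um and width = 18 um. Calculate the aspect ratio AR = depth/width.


Step 1: AR = depth / width
Step 2: AR = 189 / 18
AR = 10.5


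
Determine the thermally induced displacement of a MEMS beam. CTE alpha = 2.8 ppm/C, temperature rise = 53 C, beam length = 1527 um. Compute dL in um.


Step 1: Convert CTE: alpha = 2.8 ppm/C = 2.8e-6 /C
Step 2: dL = 2.8e-6 * 53 * 1527
dL = 0.2266 um


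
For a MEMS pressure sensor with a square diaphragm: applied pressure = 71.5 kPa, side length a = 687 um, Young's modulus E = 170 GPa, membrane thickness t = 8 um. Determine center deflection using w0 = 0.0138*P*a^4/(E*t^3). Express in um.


Step 1: Convert pressure to compatible units (E is in GPa, so P in GPa).
P = 71.5 kPa = 71.5e-6 GPa
Step 2: Compute numerator: 0.0138 * P * a^4.
a^4 = 687^4 = 222754736961
numerator = 0.0138 * 71.5e-6 * 222754736961 = 2.197921e+05
Step 3: Compute denominator: E * t^3 = 170 * 8^3 = 87040
Step 4: w0 = numerator / denominator = 2.197921e+05 / 87040 = 2.5252 um


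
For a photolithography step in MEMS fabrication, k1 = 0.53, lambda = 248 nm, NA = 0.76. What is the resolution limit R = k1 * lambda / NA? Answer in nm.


Step 1: Identify values: k1 = 0.53, lambda = 248 nm, NA = 0.76
Step 2: R = k1 * lambda / NA
R = 0.53 * 248 / 0.76
R = 172.9 nm


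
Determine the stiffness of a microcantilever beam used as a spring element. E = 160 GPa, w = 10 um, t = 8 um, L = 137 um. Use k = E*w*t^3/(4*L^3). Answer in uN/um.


Step 1: Convert E to consistent units (1 GPa = 1000 uN/um^2).
E = 160 GPa = 160000 uN/um^2
Step 2: Compute t^3 = 8^3 = 512
Step 3: Compute L^3 = 137^3 = 2571353
Step 4: k = 160000 * 10 * 512 / (4 * 2571353)
k = 79.6468 uN/um


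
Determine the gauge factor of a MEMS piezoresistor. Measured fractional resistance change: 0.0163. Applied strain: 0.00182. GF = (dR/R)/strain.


Step 1: Identify values.
dR/R = 0.0163, strain = 0.00182
Step 2: GF = (dR/R) / strain = 0.0163 / 0.00182
GF = 9.0


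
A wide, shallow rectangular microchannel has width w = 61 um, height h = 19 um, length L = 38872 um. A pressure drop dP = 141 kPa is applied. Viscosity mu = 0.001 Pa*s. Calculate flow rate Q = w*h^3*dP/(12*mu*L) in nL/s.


Step 1: Convert all dimensions to SI (meters).
w = 61e-6 m, h = 19e-6 m, L = 38872e-6 m, dP = 141e3 Pa
Step 2: Q = w * h^3 * dP / (12 * mu * L)
Q = 61e-6 * (19e-6)^3 * 141e3 / (12 * 0.001 * 38872e-6) = 1.2647119e-10 m^3/s
Step 3: Convert Q from m^3/s to nL/s (1 m^3 = 1e12 nL, so multiply by 1e12).
Q = 126.471 nL/s


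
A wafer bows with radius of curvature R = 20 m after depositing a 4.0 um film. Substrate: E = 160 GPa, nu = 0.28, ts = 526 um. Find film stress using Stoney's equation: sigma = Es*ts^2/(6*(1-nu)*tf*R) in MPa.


Step 1: Compute numerator: Es * ts^2 = 160 * 526^2 = 44268160 (GPa*um^2)
Step 2: Compute denominator (R in um): 6*(1-nu)*tf*R = 6*0.72*4.0*20e6 = 345600000.0 (um^2)
Step 3: sigma (GPa) = 44268160 / 345600000.0 = 1.28091e-01 GPa
Step 4: Convert to MPa (x1000): sigma = 128.1 MPa


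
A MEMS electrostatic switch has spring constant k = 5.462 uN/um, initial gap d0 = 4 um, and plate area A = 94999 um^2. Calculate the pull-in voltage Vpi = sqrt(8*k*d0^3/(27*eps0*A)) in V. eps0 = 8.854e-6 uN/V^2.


Step 1: Compute numerator: 8 * k * d0^3 = 8 * 5.462 * 4^3 = 2796.544
Step 2: Compute denominator: 27 * eps0 * A = 27 * 8.854e-6 * 94999 = 22.710271
Step 3: Vpi = sqrt(2796.544 / 22.710271)
Vpi = 11.1 V


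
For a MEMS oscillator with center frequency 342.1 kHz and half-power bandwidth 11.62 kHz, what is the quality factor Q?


Step 1: Q = f0 / bandwidth
Step 2: Q = 342.1 / 11.62
Q = 29.4


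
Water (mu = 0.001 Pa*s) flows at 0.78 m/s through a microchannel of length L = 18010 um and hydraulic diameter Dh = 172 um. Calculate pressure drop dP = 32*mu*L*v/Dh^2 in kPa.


Step 1: Convert to SI: L = 18010e-6 m, Dh = 172e-6 m
Step 2: dP = 32 * 0.001 * 18010e-6 * 0.78 / (172e-6)^2
Step 3: dP = 15195.02 Pa
Step 4: Convert to kPa: dP = 15.2 kPa


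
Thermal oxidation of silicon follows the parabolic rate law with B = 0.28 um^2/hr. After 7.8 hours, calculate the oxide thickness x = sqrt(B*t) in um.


Step 1: Compute B*t = 0.28 * 7.8 = 2.184
Step 2: x = sqrt(2.184)
x = 1.478 um


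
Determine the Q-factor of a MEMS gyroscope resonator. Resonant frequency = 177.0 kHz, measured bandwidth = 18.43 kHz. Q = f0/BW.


Step 1: Q = f0 / bandwidth
Step 2: Q = 177.0 / 18.43
Q = 9.6


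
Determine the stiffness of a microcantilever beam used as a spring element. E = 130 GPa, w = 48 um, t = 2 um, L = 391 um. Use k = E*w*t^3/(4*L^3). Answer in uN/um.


Step 1: Convert E to consistent units (1 GPa = 1000 uN/um^2).
E = 130 GPa = 130000 uN/um^2
Step 2: Compute t^3 = 2^3 = 8
Step 3: Compute L^3 = 391^3 = 59776471
Step 4: k = 130000 * 48 * 8 / (4 * 59776471)
k = 0.2088 uN/um


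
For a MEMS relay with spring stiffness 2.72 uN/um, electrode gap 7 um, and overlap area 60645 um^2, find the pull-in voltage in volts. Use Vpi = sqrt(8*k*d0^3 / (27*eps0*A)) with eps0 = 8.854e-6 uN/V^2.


Step 1: Compute numerator: 8 * k * d0^3 = 8 * 2.72 * 7^3 = 7463.68
Step 2: Compute denominator: 27 * eps0 * A = 27 * 8.854e-6 * 60645 = 14.497672
Step 3: Vpi = sqrt(7463.68 / 14.497672)
Vpi = 22.69 V


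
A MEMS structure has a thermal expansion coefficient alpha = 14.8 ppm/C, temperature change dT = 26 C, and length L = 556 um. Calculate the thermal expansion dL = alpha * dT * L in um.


Step 1: Convert CTE: alpha = 14.8 ppm/C = 14.8e-6 /C
Step 2: dL = 14.8e-6 * 26 * 556
dL = 0.2139 um


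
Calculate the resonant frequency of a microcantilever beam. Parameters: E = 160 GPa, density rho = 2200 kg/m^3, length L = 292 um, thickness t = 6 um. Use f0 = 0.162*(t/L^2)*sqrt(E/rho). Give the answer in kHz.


Step 1: Convert units to SI.
t_SI = 6e-6 m, L_SI = 292e-6 m
Step 2: Calculate sqrt(E/rho).
sqrt(160e9 / 2200) = 8528.03 m/s
Step 3: Compute f0.
f0 = 0.162 * 6e-6 / (292e-6)^2 * 8528.03 = 97218.6 Hz = 97.22 kHz


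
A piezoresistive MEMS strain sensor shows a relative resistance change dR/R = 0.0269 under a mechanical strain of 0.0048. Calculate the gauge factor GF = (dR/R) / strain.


Step 1: Identify values.
dR/R = 0.0269, strain = 0.0048
Step 2: GF = (dR/R) / strain = 0.0269 / 0.0048
GF = 5.6


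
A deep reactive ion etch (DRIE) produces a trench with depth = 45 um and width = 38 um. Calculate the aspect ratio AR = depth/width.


Step 1: AR = depth / width
Step 2: AR = 45 / 38
AR = 1.2


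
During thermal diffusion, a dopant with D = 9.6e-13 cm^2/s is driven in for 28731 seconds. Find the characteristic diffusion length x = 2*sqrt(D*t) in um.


Step 1: Compute D*t = 9.6e-13 * 28731 = 2.758176e-08 cm^2
Step 2: sqrt(D*t) = 1.66078e-04 cm
Step 3: x = 2 * 1.66078e-04 cm = 3.32156e-04 cm
Step 4: Convert to um (1 cm = 1e4 um): x = 3.322 um


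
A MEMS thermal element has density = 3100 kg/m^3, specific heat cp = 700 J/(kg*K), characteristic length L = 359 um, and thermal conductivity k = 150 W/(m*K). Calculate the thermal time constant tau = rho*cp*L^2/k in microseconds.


Step 1: Convert L to m: L = 359e-6 m
Step 2: L^2 = (359e-6)^2 = 1.28881e-07 m^2
Step 3: tau = 3100 * 700 * 1.28881e-07 / 150 = 1.86447847e-03 s
Step 4: Convert to microseconds (multiply by 1e6).
tau = 1864.478 us


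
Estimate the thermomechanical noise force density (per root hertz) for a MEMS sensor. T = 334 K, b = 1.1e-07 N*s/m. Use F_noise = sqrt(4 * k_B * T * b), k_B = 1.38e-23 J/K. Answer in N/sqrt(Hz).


Step 1: Compute 4 * k_B * T * b
= 4 * 1.38e-23 * 334 * 1.1e-07
= 2.0280e-27 N^2/Hz
Step 2: F_noise = sqrt(2.0280e-27)
F_noise = 4.50e-14 N/sqrt(Hz)


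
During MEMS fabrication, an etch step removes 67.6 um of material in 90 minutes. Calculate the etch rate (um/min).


Step 1: Etch rate = depth / time
Step 2: rate = 67.6 / 90
rate = 0.751 um/min


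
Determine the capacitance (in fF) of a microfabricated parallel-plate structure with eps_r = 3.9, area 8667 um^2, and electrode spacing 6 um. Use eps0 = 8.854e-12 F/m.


Step 1: Convert area to m^2: A = 8667e-12 m^2
Step 2: Convert gap to m: d = 6e-6 m
Step 3: C = eps0 * eps_r * A / d
C = 8.854e-12 * 3.9 * 8667e-12 / 6e-6
Step 4: Convert to fF (multiply by 1e15).
C = 49.88 fF


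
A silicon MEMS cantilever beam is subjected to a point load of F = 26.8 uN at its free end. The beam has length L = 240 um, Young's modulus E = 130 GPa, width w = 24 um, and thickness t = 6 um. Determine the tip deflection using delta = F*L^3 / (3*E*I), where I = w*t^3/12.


Step 1: Calculate the second moment of area.
I = w * t^3 / 12 = 24 * 6^3 / 12 = 432.0 um^4
Step 2: Convert E to consistent units (1 GPa = 1000 uN/um^2).
E = 130 GPa = 130000 uN/um^2
Step 3: Calculate tip deflection.
delta = F * L^3 / (3 * E * I)
delta = 26.8 * 240^3 / (3 * 130000 * 432.0)
delta = 2.199 um


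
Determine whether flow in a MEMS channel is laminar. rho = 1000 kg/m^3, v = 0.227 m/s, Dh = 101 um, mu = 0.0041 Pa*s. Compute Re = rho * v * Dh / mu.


Step 1: Convert Dh to meters: Dh = 101e-6 m
Step 2: Re = rho * v * Dh / mu
Re = 1000 * 0.227 * 101e-6 / 0.0041
Re = 5.592
Since Re = 5.592 is below ~2300, the flow is laminar.


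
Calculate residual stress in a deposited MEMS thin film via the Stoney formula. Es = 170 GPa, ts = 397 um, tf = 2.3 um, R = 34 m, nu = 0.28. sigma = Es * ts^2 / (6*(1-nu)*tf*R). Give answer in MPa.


Step 1: Compute numerator: Es * ts^2 = 170 * 397^2 = 26793530 (GPa*um^2)
Step 2: Compute denominator (R in um): 6*(1-nu)*tf*R = 6*0.72*2.3*34e6 = 337824000.0 (um^2)
Step 3: sigma (GPa) = 26793530 / 337824000.0 = 7.9312e-02 GPa
Step 4: Convert to MPa (x1000): sigma = 79.3 MPa


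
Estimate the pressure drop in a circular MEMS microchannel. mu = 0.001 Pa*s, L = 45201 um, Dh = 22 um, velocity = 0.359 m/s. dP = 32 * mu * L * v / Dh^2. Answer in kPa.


Step 1: Convert to SI: L = 45201e-6 m, Dh = 22e-6 m
Step 2: dP = 32 * 0.001 * 45201e-6 * 0.359 / (22e-6)^2
Step 3: dP = 1072870.02 Pa
Step 4: Convert to kPa: dP = 1072.87 kPa


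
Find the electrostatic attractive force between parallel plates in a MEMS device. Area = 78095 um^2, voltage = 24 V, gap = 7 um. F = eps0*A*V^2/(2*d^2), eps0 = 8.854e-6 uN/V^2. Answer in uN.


Step 1: Identify parameters.
eps0 = 8.854e-6 uN/V^2, A = 78095 um^2, V = 24 V, d = 7 um
Step 2: Compute V^2 = 24^2 = 576
Step 3: Compute d^2 = 7^2 = 49
Step 4: F = 0.5 * 8.854e-6 * 78095 * 576 / 49
F = 4.064 uN


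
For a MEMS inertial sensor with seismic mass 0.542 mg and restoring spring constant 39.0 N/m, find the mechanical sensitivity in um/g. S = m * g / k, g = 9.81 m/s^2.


Step 1: Convert mass: m = 0.542 mg = 5.42e-07 kg
Step 2: S = m * g / k = 5.42e-07 * 9.81 / 39.0
Step 3: S = 1.36e-07 m/g
Step 4: Convert to um/g: S = 0.136 um/g


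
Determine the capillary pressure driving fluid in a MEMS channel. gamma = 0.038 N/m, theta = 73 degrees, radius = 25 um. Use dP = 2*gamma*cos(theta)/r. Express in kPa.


Step 1: cos(73 deg) = 0.2924
Step 2: Convert r to m: r = 25e-6 m
Step 3: dP = 2 * 0.038 * 0.2924 / 25e-6 = 888.9 Pa
Step 4: Convert Pa to kPa (divide by 1000).
dP = 0.89 kPa


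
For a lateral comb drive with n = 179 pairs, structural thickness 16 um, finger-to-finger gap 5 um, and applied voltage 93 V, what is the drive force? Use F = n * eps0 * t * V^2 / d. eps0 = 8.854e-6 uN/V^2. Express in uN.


Step 1: Parameters: n=179, eps0=8.854e-6 uN/V^2, t=16 um, V=93 V, d=5 um
Step 2: V^2 = 8649
Step 3: F = 179 * 8.854e-6 * 16 * 8649 / 5
F = 43.864 uN


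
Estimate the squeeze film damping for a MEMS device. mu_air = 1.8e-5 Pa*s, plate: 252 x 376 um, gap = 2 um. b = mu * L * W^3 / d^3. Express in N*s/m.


Step 1: Convert to SI.
L = 252e-6 m, W = 376e-6 m, d = 2e-6 m
Step 2: W^3 = (376e-6)^3 = 5.32e-11 m^3
Step 3: d^3 = (2e-6)^3 = 8.00e-18 m^3
Step 4: b = 1.8e-5 * 252e-6 * 5.32e-11 / 8.00e-18
b = 3.01e-02 N*s/m


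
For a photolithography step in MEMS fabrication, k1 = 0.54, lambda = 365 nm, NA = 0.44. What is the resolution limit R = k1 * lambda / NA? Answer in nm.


Step 1: Identify values: k1 = 0.54, lambda = 365 nm, NA = 0.44
Step 2: R = k1 * lambda / NA
R = 0.54 * 365 / 0.44
R = 448.0 nm


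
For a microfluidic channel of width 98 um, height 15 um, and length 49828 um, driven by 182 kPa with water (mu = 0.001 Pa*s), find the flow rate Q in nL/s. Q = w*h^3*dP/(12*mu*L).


Step 1: Convert all dimensions to SI (meters).
w = 98e-6 m, h = 15e-6 m, L = 49828e-6 m, dP = 182e3 Pa
Step 2: Q = w * h^3 * dP / (12 * mu * L)
Q = 98e-6 * (15e-6)^3 * 182e3 / (12 * 0.001 * 49828e-6) = 1.0067382e-10 m^3/s
Step 3: Convert Q from m^3/s to nL/s (1 m^3 = 1e12 nL, so multiply by 1e12).
Q = 100.674 nL/s


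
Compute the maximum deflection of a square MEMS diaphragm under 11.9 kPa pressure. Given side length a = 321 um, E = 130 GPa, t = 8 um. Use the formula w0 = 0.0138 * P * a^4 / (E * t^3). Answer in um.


Step 1: Convert pressure to compatible units (E is in GPa, so P in GPa).
P = 11.9 kPa = 11.9e-6 GPa
Step 2: Compute numerator: 0.0138 * P * a^4.
a^4 = 321^4 = 10617447681
numerator = 0.0138 * 11.9e-6 * 10617447681 = 1.7436e+03
Step 3: Compute denominator: E * t^3 = 130 * 8^3 = 66560
Step 4: w0 = numerator / denominator = 1.7436e+03 / 66560 = 0.0262 um


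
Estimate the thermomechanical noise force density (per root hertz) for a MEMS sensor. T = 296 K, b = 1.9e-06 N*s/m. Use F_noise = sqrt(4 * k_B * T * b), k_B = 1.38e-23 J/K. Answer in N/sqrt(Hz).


Step 1: Compute 4 * k_B * T * b
= 4 * 1.38e-23 * 296 * 1.9e-06
= 3.1044e-26 N^2/Hz
Step 2: F_noise = sqrt(3.1044e-26)
F_noise = 1.76e-13 N/sqrt(Hz)


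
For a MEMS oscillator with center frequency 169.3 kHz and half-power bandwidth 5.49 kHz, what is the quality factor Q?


Step 1: Q = f0 / bandwidth
Step 2: Q = 169.3 / 5.49
Q = 30.8


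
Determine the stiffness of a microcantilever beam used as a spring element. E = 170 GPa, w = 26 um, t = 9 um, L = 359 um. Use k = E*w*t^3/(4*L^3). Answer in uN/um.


Step 1: Convert E to consistent units (1 GPa = 1000 uN/um^2).
E = 170 GPa = 170000 uN/um^2
Step 2: Compute t^3 = 9^3 = 729
Step 3: Compute L^3 = 359^3 = 46268279
Step 4: k = 170000 * 26 * 729 / (4 * 46268279)
k = 17.4103 uN/um


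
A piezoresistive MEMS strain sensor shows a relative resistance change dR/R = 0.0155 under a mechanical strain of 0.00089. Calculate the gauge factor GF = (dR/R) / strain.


Step 1: Identify values.
dR/R = 0.0155, strain = 0.00089
Step 2: GF = (dR/R) / strain = 0.0155 / 0.00089
GF = 17.4


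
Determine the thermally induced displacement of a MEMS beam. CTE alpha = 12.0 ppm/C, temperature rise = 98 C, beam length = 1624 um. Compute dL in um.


Step 1: Convert CTE: alpha = 12.0 ppm/C = 12.0e-6 /C
Step 2: dL = 12.0e-6 * 98 * 1624
dL = 1.9098 um


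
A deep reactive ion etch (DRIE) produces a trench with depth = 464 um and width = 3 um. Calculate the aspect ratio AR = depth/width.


Step 1: AR = depth / width
Step 2: AR = 464 / 3
AR = 154.7


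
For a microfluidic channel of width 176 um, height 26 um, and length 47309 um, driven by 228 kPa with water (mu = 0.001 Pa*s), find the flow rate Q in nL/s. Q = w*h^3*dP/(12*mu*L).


Step 1: Convert all dimensions to SI (meters).
w = 176e-6 m, h = 26e-6 m, L = 47309e-6 m, dP = 228e3 Pa
Step 2: Q = w * h^3 * dP / (12 * mu * L)
Q = 176e-6 * (26e-6)^3 * 228e3 / (12 * 0.001 * 47309e-6) = 1.24234594e-09 m^3/s
Step 3: Convert Q from m^3/s to nL/s (1 m^3 = 1e12 nL, so multiply by 1e12).
Q = 1242.346 nL/s


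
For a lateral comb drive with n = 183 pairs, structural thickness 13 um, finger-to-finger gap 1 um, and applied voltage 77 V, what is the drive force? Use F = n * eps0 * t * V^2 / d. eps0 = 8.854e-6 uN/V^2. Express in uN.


Step 1: Parameters: n=183, eps0=8.854e-6 uN/V^2, t=13 um, V=77 V, d=1 um
Step 2: V^2 = 5929
Step 3: F = 183 * 8.854e-6 * 13 * 5929 / 1
F = 124.886 uN


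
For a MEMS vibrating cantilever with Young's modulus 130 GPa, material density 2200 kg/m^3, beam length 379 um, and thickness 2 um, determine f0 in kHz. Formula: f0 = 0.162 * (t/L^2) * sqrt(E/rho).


Step 1: Convert units to SI.
t_SI = 2e-6 m, L_SI = 379e-6 m
Step 2: Calculate sqrt(E/rho).
sqrt(130e9 / 2200) = 7687.06 m/s
Step 3: Compute f0.
f0 = 0.162 * 2e-6 / (379e-6)^2 * 7687.06 = 17339.1 Hz = 17.34 kHz


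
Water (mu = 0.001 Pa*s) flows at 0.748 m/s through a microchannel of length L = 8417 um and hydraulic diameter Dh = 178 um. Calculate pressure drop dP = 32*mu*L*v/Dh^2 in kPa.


Step 1: Convert to SI: L = 8417e-6 m, Dh = 178e-6 m
Step 2: dP = 32 * 0.001 * 8417e-6 * 0.748 / (178e-6)^2
Step 3: dP = 6358.71 Pa
Step 4: Convert to kPa: dP = 6.36 kPa


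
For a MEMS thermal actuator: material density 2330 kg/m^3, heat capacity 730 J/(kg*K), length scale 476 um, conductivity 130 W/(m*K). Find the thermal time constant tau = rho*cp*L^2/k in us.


Step 1: Convert L to m: L = 476e-6 m
Step 2: L^2 = (476e-6)^2 = 2.26576e-07 m^2
Step 3: tau = 2330 * 730 * 2.26576e-07 / 130 = 2.96448553e-03 s
Step 4: Convert to microseconds (multiply by 1e6).
tau = 2964.486 us


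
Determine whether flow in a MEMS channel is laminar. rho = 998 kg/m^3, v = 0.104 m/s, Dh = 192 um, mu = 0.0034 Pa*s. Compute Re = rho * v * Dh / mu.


Step 1: Convert Dh to meters: Dh = 192e-6 m
Step 2: Re = rho * v * Dh / mu
Re = 998 * 0.104 * 192e-6 / 0.0034
Re = 5.861
Since Re = 5.861 is below ~2300, the flow is laminar.


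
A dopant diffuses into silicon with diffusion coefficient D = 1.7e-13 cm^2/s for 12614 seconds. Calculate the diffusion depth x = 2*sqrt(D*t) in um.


Step 1: Compute D*t = 1.7e-13 * 12614 = 2.14438e-09 cm^2
Step 2: sqrt(D*t) = 4.6307e-05 cm
Step 3: x = 2 * 4.6307e-05 cm = 9.2614e-05 cm
Step 4: Convert to um (1 cm = 1e4 um): x = 0.926 um


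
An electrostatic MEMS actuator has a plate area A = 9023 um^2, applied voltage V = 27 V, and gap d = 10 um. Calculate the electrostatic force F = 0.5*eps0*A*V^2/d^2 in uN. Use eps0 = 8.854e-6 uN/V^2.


Step 1: Identify parameters.
eps0 = 8.854e-6 uN/V^2, A = 9023 um^2, V = 27 V, d = 10 um
Step 2: Compute V^2 = 27^2 = 729
Step 3: Compute d^2 = 10^2 = 100
Step 4: F = 0.5 * 8.854e-6 * 9023 * 729 / 100
F = 0.291 uN


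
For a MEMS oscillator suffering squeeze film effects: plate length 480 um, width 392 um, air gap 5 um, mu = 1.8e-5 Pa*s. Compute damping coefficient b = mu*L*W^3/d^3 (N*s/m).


Step 1: Convert to SI.
L = 480e-6 m, W = 392e-6 m, d = 5e-6 m
Step 2: W^3 = (392e-6)^3 = 6.02e-11 m^3
Step 3: d^3 = (5e-6)^3 = 1.25e-16 m^3
Step 4: b = 1.8e-5 * 480e-6 * 6.02e-11 / 1.25e-16
b = 4.16e-03 N*s/m
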